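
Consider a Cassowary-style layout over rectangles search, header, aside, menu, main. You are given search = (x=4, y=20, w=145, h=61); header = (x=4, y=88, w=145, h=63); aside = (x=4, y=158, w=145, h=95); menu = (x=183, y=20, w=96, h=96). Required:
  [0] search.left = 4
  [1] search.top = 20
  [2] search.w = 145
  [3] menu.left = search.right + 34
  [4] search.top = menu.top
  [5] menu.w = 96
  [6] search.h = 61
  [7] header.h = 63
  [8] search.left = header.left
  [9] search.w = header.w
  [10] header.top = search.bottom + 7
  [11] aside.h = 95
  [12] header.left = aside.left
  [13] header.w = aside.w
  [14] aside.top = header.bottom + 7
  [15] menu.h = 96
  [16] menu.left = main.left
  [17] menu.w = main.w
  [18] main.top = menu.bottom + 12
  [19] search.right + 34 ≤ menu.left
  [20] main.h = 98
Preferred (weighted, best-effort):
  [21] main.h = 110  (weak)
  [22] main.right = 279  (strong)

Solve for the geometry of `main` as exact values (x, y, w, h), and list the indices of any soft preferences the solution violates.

main = (x=183, y=128, w=96, h=98)
violated soft preferences: 21

1. main.x = 183  [menu.left = main.left]
2. main.w = 96  [menu.w = main.w]
3. main.y = 128  [main.top = menu.bottom + 12]
4. main.h = 98  [main.h = 98]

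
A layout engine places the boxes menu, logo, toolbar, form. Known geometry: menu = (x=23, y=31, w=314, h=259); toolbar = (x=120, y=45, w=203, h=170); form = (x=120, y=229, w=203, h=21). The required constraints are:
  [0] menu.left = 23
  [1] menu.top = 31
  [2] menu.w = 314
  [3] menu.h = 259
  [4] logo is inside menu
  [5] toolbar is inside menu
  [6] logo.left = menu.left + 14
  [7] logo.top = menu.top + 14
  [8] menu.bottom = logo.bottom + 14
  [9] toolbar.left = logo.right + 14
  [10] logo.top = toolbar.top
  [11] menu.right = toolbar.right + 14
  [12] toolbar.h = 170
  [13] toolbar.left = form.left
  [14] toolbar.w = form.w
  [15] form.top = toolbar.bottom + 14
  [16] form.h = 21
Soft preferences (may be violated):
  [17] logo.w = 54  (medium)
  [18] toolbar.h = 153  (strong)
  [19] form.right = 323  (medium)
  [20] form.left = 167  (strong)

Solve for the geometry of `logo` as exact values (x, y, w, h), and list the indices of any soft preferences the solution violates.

logo = (x=37, y=45, w=69, h=231)
violated soft preferences: 17, 18, 20

1. logo.x = 37  [logo.left = menu.left + 14]
2. logo.y = 45  [logo.top = menu.top + 14]
3. logo.h = 231  [menu.bottom = logo.bottom + 14]
4. logo.w = 69  [toolbar.left = logo.right + 14]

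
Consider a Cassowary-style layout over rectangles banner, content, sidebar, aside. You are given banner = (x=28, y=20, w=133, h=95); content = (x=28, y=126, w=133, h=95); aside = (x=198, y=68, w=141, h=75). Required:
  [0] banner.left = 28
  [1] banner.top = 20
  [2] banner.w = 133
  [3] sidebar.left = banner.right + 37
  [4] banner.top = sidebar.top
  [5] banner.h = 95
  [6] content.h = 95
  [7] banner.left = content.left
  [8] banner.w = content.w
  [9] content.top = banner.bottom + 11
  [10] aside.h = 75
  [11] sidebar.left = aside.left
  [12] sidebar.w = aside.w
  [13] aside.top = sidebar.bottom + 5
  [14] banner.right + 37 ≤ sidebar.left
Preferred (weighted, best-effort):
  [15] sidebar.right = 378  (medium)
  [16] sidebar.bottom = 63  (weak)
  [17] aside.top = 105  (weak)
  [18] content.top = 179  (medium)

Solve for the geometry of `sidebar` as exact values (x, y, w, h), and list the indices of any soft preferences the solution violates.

sidebar = (x=198, y=20, w=141, h=43)
violated soft preferences: 15, 17, 18

1. sidebar.x = 198  [sidebar.left = banner.right + 37]
2. sidebar.y = 20  [banner.top = sidebar.top]
3. sidebar.w = 141  [sidebar.w = aside.w]
4. sidebar.h = 43  [aside.top = sidebar.bottom + 5]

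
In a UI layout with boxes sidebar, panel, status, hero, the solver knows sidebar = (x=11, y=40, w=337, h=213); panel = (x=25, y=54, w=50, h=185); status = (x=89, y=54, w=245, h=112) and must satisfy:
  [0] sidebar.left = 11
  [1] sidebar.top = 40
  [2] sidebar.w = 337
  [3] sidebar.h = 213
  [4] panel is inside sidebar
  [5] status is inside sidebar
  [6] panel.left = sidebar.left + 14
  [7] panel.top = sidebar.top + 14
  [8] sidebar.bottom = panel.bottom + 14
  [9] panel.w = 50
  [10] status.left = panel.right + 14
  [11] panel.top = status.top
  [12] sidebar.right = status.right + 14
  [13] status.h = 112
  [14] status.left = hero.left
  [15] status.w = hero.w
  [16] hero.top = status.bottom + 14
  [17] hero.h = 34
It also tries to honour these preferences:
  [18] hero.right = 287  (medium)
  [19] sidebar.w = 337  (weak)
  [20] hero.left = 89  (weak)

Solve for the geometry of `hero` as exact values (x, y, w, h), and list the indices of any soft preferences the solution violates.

hero = (x=89, y=180, w=245, h=34)
violated soft preferences: 18

1. hero.x = 89  [status.left = hero.left]
2. hero.w = 245  [status.w = hero.w]
3. hero.y = 180  [hero.top = status.bottom + 14]
4. hero.h = 34  [hero.h = 34]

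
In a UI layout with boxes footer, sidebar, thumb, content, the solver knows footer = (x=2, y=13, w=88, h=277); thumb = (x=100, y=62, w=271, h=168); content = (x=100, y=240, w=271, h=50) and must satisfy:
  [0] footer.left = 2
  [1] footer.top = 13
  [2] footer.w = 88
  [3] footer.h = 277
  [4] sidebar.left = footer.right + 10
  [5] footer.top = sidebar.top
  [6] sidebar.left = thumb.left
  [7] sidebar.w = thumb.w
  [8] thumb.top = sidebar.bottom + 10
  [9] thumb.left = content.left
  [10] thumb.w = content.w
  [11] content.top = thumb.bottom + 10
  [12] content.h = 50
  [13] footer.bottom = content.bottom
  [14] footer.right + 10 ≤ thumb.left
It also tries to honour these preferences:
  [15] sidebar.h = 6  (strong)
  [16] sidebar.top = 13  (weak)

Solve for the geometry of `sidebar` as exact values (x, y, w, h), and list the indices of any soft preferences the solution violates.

1. sidebar.x = 100  [sidebar.left = footer.right + 10]
2. sidebar.y = 13  [footer.top = sidebar.top]
3. sidebar.w = 271  [sidebar.w = thumb.w]
4. sidebar.h = 39  [thumb.top = sidebar.bottom + 10]

sidebar = (x=100, y=13, w=271, h=39)
violated soft preferences: 15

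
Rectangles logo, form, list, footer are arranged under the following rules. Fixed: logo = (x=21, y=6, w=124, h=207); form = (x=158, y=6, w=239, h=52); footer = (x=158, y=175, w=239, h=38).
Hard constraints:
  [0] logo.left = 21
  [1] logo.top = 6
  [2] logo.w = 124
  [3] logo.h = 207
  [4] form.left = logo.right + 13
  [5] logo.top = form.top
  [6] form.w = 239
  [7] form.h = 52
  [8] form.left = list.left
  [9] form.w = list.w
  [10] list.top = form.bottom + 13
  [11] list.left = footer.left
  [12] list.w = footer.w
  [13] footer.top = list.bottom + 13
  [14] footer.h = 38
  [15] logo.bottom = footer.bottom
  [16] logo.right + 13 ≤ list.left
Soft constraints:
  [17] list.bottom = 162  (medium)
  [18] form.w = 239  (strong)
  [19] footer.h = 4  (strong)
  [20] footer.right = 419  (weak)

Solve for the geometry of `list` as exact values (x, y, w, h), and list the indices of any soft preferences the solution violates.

1. list.x = 158  [form.left = list.left]
2. list.w = 239  [form.w = list.w]
3. list.y = 71  [list.top = form.bottom + 13]
4. list.h = 91  [footer.top = list.bottom + 13]

list = (x=158, y=71, w=239, h=91)
violated soft preferences: 19, 20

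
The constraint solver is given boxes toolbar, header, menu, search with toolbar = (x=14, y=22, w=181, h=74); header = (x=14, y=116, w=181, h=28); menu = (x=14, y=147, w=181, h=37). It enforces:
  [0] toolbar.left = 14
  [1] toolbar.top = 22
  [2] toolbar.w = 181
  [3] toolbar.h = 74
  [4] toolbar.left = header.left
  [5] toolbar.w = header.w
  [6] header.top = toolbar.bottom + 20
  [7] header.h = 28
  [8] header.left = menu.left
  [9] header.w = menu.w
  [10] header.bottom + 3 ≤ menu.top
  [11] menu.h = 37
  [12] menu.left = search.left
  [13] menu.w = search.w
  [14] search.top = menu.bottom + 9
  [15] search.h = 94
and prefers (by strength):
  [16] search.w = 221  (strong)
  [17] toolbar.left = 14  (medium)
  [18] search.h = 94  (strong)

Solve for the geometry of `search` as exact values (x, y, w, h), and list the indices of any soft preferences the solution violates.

search = (x=14, y=193, w=181, h=94)
violated soft preferences: 16

1. search.x = 14  [menu.left = search.left]
2. search.w = 181  [menu.w = search.w]
3. search.y = 193  [search.top = menu.bottom + 9]
4. search.h = 94  [search.h = 94]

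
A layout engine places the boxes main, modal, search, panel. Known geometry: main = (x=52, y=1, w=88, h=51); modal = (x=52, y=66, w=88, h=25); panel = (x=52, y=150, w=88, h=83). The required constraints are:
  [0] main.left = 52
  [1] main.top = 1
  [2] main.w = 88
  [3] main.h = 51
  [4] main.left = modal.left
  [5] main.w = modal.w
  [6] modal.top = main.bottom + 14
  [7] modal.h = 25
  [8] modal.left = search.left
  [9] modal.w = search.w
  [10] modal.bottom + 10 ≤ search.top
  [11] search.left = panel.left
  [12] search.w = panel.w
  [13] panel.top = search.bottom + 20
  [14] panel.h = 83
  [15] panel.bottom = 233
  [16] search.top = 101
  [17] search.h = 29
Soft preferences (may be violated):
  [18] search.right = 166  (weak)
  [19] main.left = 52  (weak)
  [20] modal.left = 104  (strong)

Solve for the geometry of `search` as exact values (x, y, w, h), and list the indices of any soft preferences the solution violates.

1. search.x = 52  [modal.left = search.left]
2. search.w = 88  [modal.w = search.w]
3. search.y = 101  [search.top = 101]
4. search.h = 29  [search.h = 29]

search = (x=52, y=101, w=88, h=29)
violated soft preferences: 18, 20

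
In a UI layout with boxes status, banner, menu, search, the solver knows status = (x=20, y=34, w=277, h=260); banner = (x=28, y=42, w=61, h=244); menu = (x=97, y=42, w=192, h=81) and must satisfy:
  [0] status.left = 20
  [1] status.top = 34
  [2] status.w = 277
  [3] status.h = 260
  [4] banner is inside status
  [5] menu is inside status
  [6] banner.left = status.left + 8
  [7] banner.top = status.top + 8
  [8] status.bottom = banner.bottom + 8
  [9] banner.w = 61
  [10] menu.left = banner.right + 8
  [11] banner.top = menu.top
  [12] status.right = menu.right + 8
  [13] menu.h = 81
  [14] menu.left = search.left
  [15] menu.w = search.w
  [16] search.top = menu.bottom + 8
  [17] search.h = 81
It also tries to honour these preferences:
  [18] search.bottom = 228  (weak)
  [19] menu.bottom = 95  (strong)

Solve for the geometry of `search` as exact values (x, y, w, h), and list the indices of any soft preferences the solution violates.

search = (x=97, y=131, w=192, h=81)
violated soft preferences: 18, 19

1. search.x = 97  [menu.left = search.left]
2. search.w = 192  [menu.w = search.w]
3. search.y = 131  [search.top = menu.bottom + 8]
4. search.h = 81  [search.h = 81]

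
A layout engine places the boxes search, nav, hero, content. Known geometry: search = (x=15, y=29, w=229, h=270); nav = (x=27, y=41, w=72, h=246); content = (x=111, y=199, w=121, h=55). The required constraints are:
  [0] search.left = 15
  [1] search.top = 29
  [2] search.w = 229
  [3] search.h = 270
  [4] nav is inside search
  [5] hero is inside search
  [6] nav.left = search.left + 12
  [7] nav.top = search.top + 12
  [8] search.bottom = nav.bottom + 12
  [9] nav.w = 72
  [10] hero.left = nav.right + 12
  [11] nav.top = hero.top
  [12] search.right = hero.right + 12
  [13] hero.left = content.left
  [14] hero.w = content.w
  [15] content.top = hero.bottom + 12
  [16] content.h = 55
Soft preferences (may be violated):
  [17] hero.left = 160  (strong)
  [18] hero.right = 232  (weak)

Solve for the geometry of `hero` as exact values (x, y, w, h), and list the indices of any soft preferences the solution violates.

hero = (x=111, y=41, w=121, h=146)
violated soft preferences: 17

1. hero.x = 111  [hero.left = nav.right + 12]
2. hero.y = 41  [nav.top = hero.top]
3. hero.w = 121  [search.right = hero.right + 12]
4. hero.h = 146  [content.top = hero.bottom + 12]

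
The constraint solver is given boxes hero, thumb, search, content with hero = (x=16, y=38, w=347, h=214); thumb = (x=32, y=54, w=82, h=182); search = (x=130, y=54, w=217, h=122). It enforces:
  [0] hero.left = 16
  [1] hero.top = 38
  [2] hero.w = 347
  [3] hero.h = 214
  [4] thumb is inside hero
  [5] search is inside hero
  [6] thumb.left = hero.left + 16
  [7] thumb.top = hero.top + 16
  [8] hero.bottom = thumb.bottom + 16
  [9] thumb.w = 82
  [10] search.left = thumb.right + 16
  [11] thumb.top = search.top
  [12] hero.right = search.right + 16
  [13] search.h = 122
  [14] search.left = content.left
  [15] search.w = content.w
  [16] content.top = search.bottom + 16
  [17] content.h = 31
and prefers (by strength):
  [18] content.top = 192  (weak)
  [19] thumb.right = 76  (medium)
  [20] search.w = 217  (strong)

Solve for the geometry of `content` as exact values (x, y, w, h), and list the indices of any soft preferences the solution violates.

content = (x=130, y=192, w=217, h=31)
violated soft preferences: 19

1. content.x = 130  [search.left = content.left]
2. content.w = 217  [search.w = content.w]
3. content.y = 192  [content.top = search.bottom + 16]
4. content.h = 31  [content.h = 31]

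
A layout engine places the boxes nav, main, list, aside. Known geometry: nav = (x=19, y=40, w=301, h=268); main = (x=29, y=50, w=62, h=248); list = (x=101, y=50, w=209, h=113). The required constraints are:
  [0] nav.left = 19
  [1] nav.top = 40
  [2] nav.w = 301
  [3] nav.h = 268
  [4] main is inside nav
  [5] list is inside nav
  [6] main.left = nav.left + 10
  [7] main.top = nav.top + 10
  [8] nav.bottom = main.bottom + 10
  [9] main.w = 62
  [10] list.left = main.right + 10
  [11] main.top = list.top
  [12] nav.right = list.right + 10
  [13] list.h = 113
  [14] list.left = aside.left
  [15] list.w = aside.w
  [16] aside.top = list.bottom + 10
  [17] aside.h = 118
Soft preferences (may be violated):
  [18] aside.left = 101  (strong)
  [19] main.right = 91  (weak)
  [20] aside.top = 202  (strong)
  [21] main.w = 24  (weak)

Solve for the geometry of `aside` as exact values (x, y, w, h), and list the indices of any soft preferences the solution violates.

aside = (x=101, y=173, w=209, h=118)
violated soft preferences: 20, 21

1. aside.x = 101  [list.left = aside.left]
2. aside.w = 209  [list.w = aside.w]
3. aside.y = 173  [aside.top = list.bottom + 10]
4. aside.h = 118  [aside.h = 118]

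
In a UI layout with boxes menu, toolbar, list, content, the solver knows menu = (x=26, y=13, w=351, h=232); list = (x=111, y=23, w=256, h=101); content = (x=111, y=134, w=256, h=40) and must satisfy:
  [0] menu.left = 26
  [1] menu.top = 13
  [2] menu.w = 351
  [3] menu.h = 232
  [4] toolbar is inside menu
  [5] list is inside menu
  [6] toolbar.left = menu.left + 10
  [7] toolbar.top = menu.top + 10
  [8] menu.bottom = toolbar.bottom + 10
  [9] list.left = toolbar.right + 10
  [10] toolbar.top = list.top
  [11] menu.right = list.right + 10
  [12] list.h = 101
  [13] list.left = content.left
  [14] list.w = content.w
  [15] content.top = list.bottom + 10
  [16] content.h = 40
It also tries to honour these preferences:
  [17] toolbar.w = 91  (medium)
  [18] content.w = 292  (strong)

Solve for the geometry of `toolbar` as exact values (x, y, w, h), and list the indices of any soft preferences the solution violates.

1. toolbar.x = 36  [toolbar.left = menu.left + 10]
2. toolbar.y = 23  [toolbar.top = menu.top + 10]
3. toolbar.h = 212  [menu.bottom = toolbar.bottom + 10]
4. toolbar.w = 65  [list.left = toolbar.right + 10]

toolbar = (x=36, y=23, w=65, h=212)
violated soft preferences: 17, 18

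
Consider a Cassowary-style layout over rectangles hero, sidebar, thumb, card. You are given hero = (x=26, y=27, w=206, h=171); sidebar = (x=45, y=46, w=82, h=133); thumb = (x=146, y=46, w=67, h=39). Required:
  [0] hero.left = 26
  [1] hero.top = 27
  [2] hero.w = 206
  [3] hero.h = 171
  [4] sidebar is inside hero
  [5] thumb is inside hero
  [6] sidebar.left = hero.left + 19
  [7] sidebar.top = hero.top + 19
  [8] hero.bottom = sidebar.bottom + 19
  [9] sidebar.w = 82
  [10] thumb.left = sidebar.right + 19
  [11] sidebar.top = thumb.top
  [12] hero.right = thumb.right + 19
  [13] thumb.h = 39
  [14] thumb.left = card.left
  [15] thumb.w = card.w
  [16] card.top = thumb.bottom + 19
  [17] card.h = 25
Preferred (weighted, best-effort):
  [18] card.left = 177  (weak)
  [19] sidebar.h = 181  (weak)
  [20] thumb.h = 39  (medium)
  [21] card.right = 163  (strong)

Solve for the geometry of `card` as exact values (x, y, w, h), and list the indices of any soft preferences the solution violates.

1. card.x = 146  [thumb.left = card.left]
2. card.w = 67  [thumb.w = card.w]
3. card.y = 104  [card.top = thumb.bottom + 19]
4. card.h = 25  [card.h = 25]

card = (x=146, y=104, w=67, h=25)
violated soft preferences: 18, 19, 21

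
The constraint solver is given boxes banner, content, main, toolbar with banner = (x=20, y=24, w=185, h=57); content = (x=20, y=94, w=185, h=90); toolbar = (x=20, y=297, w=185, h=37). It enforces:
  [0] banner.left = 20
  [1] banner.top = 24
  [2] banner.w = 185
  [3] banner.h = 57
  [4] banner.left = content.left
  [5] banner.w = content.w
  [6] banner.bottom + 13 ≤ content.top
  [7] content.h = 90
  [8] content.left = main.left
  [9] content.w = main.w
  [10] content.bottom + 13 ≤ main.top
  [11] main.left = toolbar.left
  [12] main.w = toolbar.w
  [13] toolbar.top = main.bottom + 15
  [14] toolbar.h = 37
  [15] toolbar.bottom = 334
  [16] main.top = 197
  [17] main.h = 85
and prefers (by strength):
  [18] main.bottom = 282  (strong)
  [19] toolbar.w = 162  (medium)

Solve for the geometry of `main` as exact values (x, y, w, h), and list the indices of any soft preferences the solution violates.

main = (x=20, y=197, w=185, h=85)
violated soft preferences: 19

1. main.x = 20  [content.left = main.left]
2. main.w = 185  [content.w = main.w]
3. main.y = 197  [main.top = 197]
4. main.h = 85  [main.h = 85]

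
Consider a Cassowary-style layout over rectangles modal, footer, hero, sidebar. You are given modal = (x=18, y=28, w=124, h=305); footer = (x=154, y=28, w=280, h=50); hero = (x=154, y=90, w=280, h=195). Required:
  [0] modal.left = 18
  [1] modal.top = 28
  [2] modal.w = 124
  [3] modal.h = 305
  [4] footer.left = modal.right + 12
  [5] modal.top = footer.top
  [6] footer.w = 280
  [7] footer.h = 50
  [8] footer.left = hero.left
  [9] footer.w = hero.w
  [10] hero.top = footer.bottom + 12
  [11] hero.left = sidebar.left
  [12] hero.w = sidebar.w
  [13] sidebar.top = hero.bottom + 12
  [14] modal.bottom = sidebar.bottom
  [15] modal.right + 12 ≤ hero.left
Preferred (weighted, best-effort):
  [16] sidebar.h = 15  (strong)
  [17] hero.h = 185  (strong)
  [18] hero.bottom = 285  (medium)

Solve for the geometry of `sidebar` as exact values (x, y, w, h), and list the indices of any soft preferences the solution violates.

1. sidebar.x = 154  [hero.left = sidebar.left]
2. sidebar.w = 280  [hero.w = sidebar.w]
3. sidebar.y = 297  [sidebar.top = hero.bottom + 12]
4. sidebar.h = 36  [modal.bottom = sidebar.bottom]

sidebar = (x=154, y=297, w=280, h=36)
violated soft preferences: 16, 17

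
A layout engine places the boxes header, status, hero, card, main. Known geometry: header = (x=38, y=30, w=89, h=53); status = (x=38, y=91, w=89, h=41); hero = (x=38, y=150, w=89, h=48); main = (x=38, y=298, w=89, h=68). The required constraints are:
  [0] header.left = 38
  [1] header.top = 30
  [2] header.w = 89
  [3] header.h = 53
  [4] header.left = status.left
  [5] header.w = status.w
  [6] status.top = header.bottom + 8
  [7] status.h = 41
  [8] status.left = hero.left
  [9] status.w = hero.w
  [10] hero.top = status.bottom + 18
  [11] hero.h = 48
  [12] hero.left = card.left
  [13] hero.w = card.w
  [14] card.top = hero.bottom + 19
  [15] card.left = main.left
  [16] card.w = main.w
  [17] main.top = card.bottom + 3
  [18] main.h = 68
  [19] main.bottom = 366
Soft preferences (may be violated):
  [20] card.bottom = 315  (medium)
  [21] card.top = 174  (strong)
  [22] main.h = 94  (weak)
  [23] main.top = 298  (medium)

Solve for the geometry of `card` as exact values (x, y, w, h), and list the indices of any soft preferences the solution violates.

1. card.x = 38  [hero.left = card.left]
2. card.w = 89  [hero.w = card.w]
3. card.y = 217  [card.top = hero.bottom + 19]
4. card.h = 78  [main.top = card.bottom + 3]

card = (x=38, y=217, w=89, h=78)
violated soft preferences: 20, 21, 22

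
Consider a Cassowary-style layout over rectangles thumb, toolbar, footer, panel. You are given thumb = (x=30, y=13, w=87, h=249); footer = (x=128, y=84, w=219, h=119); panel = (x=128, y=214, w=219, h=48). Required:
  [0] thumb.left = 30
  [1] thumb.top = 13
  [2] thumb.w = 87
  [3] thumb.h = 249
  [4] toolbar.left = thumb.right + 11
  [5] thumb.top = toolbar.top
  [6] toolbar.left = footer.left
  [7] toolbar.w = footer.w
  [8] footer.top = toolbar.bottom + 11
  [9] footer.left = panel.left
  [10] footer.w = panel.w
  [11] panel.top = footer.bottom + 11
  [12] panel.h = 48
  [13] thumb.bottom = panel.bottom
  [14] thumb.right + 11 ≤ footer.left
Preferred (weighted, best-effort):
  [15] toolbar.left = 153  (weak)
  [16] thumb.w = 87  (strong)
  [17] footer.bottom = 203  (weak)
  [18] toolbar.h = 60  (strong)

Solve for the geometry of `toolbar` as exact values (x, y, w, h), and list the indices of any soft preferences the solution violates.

1. toolbar.x = 128  [toolbar.left = thumb.right + 11]
2. toolbar.y = 13  [thumb.top = toolbar.top]
3. toolbar.w = 219  [toolbar.w = footer.w]
4. toolbar.h = 60  [footer.top = toolbar.bottom + 11]

toolbar = (x=128, y=13, w=219, h=60)
violated soft preferences: 15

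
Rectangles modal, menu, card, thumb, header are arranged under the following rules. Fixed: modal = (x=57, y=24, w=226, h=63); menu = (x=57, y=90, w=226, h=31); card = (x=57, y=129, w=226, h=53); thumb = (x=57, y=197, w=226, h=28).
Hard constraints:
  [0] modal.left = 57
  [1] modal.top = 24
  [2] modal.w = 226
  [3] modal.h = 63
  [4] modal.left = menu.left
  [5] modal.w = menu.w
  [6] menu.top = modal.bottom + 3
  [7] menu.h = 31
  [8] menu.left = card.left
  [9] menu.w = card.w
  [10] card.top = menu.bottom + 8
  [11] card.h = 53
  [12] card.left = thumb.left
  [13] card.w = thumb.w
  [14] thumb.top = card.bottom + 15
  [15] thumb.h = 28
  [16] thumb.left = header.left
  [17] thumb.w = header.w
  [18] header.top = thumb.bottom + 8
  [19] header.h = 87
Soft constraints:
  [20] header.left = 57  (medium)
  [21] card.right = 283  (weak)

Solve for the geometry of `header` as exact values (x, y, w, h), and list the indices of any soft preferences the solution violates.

header = (x=57, y=233, w=226, h=87)
violated soft preferences: none

1. header.x = 57  [thumb.left = header.left]
2. header.w = 226  [thumb.w = header.w]
3. header.y = 233  [header.top = thumb.bottom + 8]
4. header.h = 87  [header.h = 87]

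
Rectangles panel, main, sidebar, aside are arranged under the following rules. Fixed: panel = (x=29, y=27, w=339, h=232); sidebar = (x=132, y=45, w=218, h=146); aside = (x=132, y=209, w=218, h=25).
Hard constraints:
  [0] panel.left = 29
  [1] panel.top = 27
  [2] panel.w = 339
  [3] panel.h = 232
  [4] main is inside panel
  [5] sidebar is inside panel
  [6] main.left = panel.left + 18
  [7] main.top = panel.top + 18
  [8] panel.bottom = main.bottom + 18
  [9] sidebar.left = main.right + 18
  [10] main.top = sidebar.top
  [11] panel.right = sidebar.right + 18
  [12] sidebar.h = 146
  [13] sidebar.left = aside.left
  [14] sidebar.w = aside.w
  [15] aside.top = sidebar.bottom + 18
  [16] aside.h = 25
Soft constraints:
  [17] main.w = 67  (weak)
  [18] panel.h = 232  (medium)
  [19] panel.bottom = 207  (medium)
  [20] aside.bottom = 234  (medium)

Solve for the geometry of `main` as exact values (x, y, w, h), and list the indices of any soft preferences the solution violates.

1. main.x = 47  [main.left = panel.left + 18]
2. main.y = 45  [main.top = panel.top + 18]
3. main.h = 196  [panel.bottom = main.bottom + 18]
4. main.w = 67  [sidebar.left = main.right + 18]

main = (x=47, y=45, w=67, h=196)
violated soft preferences: 19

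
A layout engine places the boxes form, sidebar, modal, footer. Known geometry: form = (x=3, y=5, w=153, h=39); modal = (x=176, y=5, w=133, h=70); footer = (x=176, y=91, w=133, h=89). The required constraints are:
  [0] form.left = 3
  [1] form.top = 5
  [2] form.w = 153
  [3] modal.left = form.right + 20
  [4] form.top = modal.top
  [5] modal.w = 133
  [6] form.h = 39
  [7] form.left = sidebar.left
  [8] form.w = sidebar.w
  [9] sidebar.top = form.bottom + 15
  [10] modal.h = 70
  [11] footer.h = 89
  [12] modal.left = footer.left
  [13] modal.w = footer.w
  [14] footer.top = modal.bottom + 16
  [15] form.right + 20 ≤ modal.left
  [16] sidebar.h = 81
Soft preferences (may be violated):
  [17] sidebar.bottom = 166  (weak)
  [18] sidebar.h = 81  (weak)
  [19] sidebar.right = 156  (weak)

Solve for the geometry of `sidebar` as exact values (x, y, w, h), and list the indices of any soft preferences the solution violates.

1. sidebar.x = 3  [form.left = sidebar.left]
2. sidebar.w = 153  [form.w = sidebar.w]
3. sidebar.y = 59  [sidebar.top = form.bottom + 15]
4. sidebar.h = 81  [sidebar.h = 81]

sidebar = (x=3, y=59, w=153, h=81)
violated soft preferences: 17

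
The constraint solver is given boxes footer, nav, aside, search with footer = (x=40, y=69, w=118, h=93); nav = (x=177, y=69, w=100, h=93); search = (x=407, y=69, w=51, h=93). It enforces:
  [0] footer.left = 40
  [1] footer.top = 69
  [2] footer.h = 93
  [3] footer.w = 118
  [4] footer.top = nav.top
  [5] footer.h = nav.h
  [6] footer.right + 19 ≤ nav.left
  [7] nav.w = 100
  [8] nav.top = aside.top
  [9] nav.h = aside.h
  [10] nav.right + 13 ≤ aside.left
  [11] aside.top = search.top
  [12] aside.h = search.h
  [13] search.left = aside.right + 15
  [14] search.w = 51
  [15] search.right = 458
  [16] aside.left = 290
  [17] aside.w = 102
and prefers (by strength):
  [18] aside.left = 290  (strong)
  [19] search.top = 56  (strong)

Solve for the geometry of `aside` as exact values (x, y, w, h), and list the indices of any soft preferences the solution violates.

aside = (x=290, y=69, w=102, h=93)
violated soft preferences: 19

1. aside.y = 69  [nav.top = aside.top]
2. aside.h = 93  [nav.h = aside.h]
3. aside.x = 290  [aside.left = 290]
4. aside.w = 102  [aside.w = 102]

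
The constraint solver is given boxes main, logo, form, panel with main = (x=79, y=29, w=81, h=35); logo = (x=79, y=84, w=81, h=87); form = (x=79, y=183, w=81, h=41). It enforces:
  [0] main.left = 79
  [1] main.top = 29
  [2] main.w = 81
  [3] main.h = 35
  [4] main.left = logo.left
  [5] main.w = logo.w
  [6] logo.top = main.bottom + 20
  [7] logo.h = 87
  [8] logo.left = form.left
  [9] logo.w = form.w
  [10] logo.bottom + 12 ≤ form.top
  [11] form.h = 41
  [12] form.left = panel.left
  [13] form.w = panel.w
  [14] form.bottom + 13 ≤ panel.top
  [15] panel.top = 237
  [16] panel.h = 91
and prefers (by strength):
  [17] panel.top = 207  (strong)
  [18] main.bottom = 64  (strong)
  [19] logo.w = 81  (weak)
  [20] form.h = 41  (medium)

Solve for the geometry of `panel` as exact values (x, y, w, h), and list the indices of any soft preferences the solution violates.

1. panel.x = 79  [form.left = panel.left]
2. panel.w = 81  [form.w = panel.w]
3. panel.y = 237  [panel.top = 237]
4. panel.h = 91  [panel.h = 91]

panel = (x=79, y=237, w=81, h=91)
violated soft preferences: 17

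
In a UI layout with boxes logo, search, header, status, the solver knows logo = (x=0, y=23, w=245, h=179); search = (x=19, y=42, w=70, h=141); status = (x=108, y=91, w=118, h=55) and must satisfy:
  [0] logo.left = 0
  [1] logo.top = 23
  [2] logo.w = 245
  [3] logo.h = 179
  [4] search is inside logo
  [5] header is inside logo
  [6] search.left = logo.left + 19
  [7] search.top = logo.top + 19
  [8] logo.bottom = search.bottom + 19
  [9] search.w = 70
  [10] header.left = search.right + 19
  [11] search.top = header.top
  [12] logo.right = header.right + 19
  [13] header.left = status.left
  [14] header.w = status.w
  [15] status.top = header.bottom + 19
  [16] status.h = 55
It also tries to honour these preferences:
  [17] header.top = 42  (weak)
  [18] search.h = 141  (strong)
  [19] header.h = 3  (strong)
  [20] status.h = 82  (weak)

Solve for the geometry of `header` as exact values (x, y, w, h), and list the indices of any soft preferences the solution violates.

header = (x=108, y=42, w=118, h=30)
violated soft preferences: 19, 20

1. header.x = 108  [header.left = search.right + 19]
2. header.y = 42  [search.top = header.top]
3. header.w = 118  [logo.right = header.right + 19]
4. header.h = 30  [status.top = header.bottom + 19]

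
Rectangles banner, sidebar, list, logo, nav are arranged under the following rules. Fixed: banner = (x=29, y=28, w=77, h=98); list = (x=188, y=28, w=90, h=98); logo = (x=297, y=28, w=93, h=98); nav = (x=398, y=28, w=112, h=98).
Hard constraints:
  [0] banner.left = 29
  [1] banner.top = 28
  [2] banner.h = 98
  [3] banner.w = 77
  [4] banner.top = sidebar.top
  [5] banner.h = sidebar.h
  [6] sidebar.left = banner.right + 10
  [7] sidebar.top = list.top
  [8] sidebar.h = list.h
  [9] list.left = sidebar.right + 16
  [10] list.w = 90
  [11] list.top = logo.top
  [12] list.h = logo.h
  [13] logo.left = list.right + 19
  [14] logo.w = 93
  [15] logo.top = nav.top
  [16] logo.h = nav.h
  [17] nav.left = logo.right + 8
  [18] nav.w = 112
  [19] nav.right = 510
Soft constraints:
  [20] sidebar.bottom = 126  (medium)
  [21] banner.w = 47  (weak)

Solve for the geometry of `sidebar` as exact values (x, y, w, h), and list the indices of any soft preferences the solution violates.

1. sidebar.y = 28  [banner.top = sidebar.top]
2. sidebar.h = 98  [banner.h = sidebar.h]
3. sidebar.x = 116  [sidebar.left = banner.right + 10]
4. sidebar.w = 56  [list.left = sidebar.right + 16]

sidebar = (x=116, y=28, w=56, h=98)
violated soft preferences: 21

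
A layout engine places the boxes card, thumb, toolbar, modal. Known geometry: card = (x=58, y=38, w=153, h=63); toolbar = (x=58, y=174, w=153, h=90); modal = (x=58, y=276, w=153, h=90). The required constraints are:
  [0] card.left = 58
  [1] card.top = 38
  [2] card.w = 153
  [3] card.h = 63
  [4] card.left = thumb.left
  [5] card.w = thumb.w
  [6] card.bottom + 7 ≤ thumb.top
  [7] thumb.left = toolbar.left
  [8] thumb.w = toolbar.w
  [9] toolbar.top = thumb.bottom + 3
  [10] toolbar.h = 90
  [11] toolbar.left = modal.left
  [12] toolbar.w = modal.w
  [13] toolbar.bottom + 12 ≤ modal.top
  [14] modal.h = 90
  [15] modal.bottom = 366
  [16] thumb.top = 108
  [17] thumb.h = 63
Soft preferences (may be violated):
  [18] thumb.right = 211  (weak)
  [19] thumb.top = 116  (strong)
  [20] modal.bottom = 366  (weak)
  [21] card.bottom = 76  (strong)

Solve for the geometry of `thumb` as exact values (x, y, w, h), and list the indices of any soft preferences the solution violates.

1. thumb.x = 58  [card.left = thumb.left]
2. thumb.w = 153  [card.w = thumb.w]
3. thumb.y = 108  [thumb.top = 108]
4. thumb.h = 63  [thumb.h = 63]

thumb = (x=58, y=108, w=153, h=63)
violated soft preferences: 19, 21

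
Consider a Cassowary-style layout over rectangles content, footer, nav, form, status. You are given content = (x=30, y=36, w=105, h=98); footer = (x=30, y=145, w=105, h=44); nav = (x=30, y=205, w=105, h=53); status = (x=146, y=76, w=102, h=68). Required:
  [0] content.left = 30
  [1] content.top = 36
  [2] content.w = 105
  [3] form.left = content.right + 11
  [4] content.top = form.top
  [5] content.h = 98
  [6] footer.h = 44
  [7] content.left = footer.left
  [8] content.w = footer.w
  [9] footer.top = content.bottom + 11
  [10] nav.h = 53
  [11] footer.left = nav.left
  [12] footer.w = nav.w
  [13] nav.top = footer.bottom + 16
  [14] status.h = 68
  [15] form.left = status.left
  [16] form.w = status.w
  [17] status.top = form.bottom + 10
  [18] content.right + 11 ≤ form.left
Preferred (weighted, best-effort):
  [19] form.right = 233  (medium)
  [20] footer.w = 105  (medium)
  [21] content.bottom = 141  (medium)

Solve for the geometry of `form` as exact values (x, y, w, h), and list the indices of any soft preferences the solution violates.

1. form.x = 146  [form.left = content.right + 11]
2. form.y = 36  [content.top = form.top]
3. form.w = 102  [form.w = status.w]
4. form.h = 30  [status.top = form.bottom + 10]

form = (x=146, y=36, w=102, h=30)
violated soft preferences: 19, 21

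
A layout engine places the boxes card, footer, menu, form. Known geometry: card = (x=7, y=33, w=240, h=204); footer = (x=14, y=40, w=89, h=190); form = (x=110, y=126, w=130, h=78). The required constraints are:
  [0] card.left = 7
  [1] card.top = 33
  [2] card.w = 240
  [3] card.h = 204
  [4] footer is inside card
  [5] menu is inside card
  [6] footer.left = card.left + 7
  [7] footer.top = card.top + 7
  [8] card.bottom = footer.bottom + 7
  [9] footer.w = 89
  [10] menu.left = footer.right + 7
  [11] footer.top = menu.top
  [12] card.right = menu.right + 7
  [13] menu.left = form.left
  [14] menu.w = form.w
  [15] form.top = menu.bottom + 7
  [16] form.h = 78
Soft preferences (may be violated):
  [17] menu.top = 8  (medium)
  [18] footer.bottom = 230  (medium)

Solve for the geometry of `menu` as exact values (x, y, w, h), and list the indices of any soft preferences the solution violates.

menu = (x=110, y=40, w=130, h=79)
violated soft preferences: 17

1. menu.x = 110  [menu.left = footer.right + 7]
2. menu.y = 40  [footer.top = menu.top]
3. menu.w = 130  [card.right = menu.right + 7]
4. menu.h = 79  [form.top = menu.bottom + 7]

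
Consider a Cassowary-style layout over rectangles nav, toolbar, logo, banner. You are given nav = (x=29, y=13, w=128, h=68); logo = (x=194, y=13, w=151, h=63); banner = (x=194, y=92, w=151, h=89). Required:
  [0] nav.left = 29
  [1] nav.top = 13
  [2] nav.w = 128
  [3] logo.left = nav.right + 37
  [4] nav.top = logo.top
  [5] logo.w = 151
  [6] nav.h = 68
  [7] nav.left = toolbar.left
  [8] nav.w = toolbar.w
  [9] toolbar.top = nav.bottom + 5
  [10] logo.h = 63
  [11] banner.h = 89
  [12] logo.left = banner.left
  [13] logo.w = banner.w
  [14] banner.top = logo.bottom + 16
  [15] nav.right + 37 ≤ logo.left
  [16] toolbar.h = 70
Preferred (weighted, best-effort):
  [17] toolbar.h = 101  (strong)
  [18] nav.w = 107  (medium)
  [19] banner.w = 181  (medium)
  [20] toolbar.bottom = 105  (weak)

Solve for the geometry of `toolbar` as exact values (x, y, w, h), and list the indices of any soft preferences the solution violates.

toolbar = (x=29, y=86, w=128, h=70)
violated soft preferences: 17, 18, 19, 20

1. toolbar.x = 29  [nav.left = toolbar.left]
2. toolbar.w = 128  [nav.w = toolbar.w]
3. toolbar.y = 86  [toolbar.top = nav.bottom + 5]
4. toolbar.h = 70  [toolbar.h = 70]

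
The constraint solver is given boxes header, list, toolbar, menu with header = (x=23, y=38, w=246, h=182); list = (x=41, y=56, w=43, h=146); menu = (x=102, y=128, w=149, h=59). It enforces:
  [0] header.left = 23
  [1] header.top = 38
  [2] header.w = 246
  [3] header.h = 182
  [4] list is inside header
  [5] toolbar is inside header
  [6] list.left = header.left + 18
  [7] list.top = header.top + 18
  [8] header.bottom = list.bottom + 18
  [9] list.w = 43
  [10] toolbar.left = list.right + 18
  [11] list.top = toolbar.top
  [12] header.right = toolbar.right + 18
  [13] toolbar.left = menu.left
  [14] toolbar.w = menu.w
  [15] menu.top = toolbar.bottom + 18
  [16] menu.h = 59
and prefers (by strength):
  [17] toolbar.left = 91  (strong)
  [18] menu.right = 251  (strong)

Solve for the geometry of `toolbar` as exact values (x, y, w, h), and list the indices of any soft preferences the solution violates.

toolbar = (x=102, y=56, w=149, h=54)
violated soft preferences: 17

1. toolbar.x = 102  [toolbar.left = list.right + 18]
2. toolbar.y = 56  [list.top = toolbar.top]
3. toolbar.w = 149  [header.right = toolbar.right + 18]
4. toolbar.h = 54  [menu.top = toolbar.bottom + 18]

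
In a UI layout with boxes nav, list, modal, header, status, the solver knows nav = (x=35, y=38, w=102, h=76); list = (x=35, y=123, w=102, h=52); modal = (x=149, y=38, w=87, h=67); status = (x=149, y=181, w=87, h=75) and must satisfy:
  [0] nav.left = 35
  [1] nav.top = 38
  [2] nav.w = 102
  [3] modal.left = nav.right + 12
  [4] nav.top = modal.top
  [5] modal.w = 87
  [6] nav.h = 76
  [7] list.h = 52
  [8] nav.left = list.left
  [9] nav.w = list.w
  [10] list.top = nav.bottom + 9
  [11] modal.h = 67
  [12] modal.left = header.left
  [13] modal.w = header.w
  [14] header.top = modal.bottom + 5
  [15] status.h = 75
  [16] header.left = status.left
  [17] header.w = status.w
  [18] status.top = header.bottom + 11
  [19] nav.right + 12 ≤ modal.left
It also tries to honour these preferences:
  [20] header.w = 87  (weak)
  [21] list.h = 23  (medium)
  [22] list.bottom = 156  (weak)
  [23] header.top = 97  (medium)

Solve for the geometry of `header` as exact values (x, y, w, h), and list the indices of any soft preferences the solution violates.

header = (x=149, y=110, w=87, h=60)
violated soft preferences: 21, 22, 23

1. header.x = 149  [modal.left = header.left]
2. header.w = 87  [modal.w = header.w]
3. header.y = 110  [header.top = modal.bottom + 5]
4. header.h = 60  [status.top = header.bottom + 11]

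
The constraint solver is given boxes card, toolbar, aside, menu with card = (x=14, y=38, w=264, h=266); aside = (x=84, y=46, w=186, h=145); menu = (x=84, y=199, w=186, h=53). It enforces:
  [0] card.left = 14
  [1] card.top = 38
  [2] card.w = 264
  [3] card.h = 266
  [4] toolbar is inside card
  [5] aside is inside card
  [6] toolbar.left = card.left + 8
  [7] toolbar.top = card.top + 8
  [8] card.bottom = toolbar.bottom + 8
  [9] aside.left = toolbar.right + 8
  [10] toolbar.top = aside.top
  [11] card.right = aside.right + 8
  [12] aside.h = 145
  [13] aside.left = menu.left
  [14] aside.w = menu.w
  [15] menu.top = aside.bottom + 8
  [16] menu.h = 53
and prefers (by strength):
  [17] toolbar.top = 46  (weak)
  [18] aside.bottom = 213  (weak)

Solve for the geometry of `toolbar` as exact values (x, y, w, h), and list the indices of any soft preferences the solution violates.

1. toolbar.x = 22  [toolbar.left = card.left + 8]
2. toolbar.y = 46  [toolbar.top = card.top + 8]
3. toolbar.h = 250  [card.bottom = toolbar.bottom + 8]
4. toolbar.w = 54  [aside.left = toolbar.right + 8]

toolbar = (x=22, y=46, w=54, h=250)
violated soft preferences: 18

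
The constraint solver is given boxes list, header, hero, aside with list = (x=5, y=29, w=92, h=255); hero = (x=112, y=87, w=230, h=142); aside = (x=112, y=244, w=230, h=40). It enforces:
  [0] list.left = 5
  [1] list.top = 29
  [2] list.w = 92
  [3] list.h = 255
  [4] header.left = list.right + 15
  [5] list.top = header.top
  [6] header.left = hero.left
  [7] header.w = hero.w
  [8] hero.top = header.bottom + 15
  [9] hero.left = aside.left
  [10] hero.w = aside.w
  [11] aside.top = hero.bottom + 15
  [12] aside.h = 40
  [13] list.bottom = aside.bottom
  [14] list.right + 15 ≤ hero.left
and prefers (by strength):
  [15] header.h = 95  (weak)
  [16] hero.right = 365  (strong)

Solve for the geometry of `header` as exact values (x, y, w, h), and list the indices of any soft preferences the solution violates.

1. header.x = 112  [header.left = list.right + 15]
2. header.y = 29  [list.top = header.top]
3. header.w = 230  [header.w = hero.w]
4. header.h = 43  [hero.top = header.bottom + 15]

header = (x=112, y=29, w=230, h=43)
violated soft preferences: 15, 16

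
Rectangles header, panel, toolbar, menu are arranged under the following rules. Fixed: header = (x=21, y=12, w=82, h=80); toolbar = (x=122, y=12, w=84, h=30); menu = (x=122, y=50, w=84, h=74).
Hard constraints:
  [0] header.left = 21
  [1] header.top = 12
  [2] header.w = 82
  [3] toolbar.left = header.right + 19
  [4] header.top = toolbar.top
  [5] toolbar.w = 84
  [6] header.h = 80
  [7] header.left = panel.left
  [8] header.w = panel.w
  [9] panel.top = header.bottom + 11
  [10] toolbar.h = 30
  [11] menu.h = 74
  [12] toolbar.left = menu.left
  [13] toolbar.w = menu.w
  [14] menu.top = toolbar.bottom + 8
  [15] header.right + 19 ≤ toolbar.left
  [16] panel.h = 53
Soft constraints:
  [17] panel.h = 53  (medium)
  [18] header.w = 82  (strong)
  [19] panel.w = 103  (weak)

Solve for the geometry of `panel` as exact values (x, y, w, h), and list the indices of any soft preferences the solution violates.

1. panel.x = 21  [header.left = panel.left]
2. panel.w = 82  [header.w = panel.w]
3. panel.y = 103  [panel.top = header.bottom + 11]
4. panel.h = 53  [panel.h = 53]

panel = (x=21, y=103, w=82, h=53)
violated soft preferences: 19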